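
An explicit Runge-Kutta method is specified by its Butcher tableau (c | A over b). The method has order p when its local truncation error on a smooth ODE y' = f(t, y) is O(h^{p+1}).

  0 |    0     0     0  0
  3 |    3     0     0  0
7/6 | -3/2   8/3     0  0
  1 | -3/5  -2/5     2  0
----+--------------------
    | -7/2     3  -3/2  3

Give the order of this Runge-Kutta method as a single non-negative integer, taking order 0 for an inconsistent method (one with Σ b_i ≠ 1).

1

b = (-7/2, 3, -3/2, 3)
c = (0, 3, 7/6, 1)
Ac = (0, 0, 8, 17/15)
Σ b_i: (-7/2)·1 + 3·1 + (-3/2)·1 + 3·1 = 1 ✓
b·c: 3·3 + (-3/2)·7/6 + 3·1 = 41/4 ≠ 1/2 ⇒ order 1.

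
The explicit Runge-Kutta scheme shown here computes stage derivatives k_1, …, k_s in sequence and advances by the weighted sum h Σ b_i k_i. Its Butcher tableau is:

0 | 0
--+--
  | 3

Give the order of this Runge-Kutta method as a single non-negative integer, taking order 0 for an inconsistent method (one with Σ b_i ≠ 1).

0

b = (3)
c = (0)
Σ b_i: 3·1 = 3 ≠ 1 ⇒ order 0.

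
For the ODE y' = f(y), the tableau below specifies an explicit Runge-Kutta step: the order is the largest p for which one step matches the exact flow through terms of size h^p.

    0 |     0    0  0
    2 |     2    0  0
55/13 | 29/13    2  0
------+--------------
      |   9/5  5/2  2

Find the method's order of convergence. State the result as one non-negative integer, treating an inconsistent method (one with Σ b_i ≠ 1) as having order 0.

b = (9/5, 5/2, 2)
c = (0, 2, 55/13)
Ac = (0, 0, 4)
Σ b_i: 9/5·1 + 5/2·1 + 2·1 = 63/10 ≠ 1 ⇒ order 0.

0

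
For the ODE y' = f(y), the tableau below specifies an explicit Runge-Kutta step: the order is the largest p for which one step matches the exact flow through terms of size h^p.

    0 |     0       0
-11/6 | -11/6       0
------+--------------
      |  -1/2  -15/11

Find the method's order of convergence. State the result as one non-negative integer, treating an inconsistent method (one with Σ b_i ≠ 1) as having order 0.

0

b = (-1/2, -15/11)
c = (0, -11/6)
Σ b_i: (-1/2)·1 + (-15/11)·1 = -41/22 ≠ 1 ⇒ order 0.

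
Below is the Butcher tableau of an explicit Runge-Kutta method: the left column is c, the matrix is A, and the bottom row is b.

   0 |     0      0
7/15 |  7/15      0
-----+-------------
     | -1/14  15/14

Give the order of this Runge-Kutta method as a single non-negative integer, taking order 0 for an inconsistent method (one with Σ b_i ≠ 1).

2

b = (-1/14, 15/14)
c = (0, 7/15)
Σ b_i: (-1/14)·1 + 15/14·1 = 1 ✓
b·c: 15/14·7/15 = 1/2 ✓; 2 stages ⇒ order 2.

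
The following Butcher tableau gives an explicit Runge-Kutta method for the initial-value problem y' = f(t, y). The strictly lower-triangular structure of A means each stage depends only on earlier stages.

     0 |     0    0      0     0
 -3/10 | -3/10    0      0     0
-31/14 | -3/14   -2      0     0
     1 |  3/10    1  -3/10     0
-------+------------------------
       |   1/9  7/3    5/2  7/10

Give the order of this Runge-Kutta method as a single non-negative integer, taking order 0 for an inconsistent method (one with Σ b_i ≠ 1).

b = (1/9, 7/3, 5/2, 7/10)
c = (0, -3/10, -31/14, 1)
Ac = (0, 0, 3/5, 51/140)
Σ b_i: 1/9·1 + 7/3·1 + 5/2·1 + 7/10·1 = 254/45 ≠ 1 ⇒ order 0.

0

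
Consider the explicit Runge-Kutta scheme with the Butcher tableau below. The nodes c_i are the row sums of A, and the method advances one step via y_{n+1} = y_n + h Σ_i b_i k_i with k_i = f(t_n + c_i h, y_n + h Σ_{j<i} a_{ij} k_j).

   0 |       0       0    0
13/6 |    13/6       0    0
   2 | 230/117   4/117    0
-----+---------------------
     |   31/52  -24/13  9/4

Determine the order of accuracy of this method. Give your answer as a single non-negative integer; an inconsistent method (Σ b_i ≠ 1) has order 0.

b = (31/52, -24/13, 9/4)
c = (0, 13/6, 2)
Ac = (0, 0, 2/27)
Σ b_i: 31/52·1 + (-24/13)·1 + 9/4·1 = 1 ✓
b·c: (-24/13)·13/6 + 9/4·2 = 1/2 ✓
b·c²: (-24/13)·169/36 + 9/4·4 = 1/3 ✓
b·Ac: 9/4·2/27 = 1/6 ✓; 3 stages ⇒ order 3.

3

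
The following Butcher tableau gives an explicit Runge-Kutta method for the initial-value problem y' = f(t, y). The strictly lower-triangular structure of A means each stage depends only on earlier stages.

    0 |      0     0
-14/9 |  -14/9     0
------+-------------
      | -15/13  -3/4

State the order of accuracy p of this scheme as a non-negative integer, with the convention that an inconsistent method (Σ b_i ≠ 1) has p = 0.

0

b = (-15/13, -3/4)
c = (0, -14/9)
Σ b_i: (-15/13)·1 + (-3/4)·1 = -99/52 ≠ 1 ⇒ order 0.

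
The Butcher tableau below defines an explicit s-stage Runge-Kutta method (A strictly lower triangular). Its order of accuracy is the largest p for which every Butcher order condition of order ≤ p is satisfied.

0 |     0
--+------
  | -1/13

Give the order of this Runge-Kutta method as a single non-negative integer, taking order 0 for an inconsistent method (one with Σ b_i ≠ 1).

b = (-1/13)
c = (0)
Σ b_i: (-1/13)·1 = -1/13 ≠ 1 ⇒ order 0.

0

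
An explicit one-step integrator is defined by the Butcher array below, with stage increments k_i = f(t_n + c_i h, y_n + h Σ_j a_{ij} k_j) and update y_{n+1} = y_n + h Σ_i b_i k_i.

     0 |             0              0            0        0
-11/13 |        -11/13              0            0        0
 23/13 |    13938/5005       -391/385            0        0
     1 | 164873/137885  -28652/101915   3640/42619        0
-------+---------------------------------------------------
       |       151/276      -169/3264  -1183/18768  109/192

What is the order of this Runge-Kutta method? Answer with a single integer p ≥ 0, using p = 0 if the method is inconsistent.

4

b = (151/276, -169/3264, -1183/18768, 109/192)
c = (0, -11/13, 23/13, 1)
Ac = (0, 0, 391/455, 212/545)
Σ b_i: 151/276·1 + (-169/3264)·1 + (-1183/18768)·1 + 109/192·1 = 1 ✓
b·c: (-169/3264)·(-11/13) + (-1183/18768)·23/13 + 109/192·1 = 1/2 ✓
b·c²: (-169/3264)·121/169 + (-1183/18768)·529/169 + 109/192·1 = 1/3 ✓
b·Ac: (-1183/18768)·391/455 + 109/192·212/545 = 1/6 ✓
b·c³: (-169/3264)·(-1331/2197) + (-1183/18768)·12167/2197 + 109/192·1 = 1/4 ✓
b·(c∘Ac): (-1183/18768)·8993/5915 + 109/192·212/545 = 1/8 ✓
b·Ac²: (-1183/18768)·(-4301/5915) + 109/192·36/545 = 1/12 ✓
b·A²c: 109/192·8/109 = 1/24 ✓; 4 stages ⇒ order 4.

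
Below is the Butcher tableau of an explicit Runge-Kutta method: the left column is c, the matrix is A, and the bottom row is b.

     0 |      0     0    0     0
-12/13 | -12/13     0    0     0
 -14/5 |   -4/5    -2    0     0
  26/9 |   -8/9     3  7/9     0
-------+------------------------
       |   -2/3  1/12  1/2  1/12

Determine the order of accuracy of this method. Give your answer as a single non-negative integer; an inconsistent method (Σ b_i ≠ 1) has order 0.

b = (-2/3, 1/12, 1/2, 1/12)
c = (0, -12/13, -14/5, 26/9)
Ac = (0, 0, 24/13, -2894/585)
Σ b_i: (-2/3)·1 + 1/12·1 + 1/2·1 + 1/12·1 = 0 ≠ 1 ⇒ order 0.

0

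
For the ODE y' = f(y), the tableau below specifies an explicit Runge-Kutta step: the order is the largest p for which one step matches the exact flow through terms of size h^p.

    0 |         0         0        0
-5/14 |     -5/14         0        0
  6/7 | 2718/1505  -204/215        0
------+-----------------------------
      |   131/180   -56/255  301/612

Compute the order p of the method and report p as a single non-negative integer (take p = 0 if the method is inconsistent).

3

b = (131/180, -56/255, 301/612)
c = (0, -5/14, 6/7)
Ac = (0, 0, 102/301)
Σ b_i: 131/180·1 + (-56/255)·1 + 301/612·1 = 1 ✓
b·c: (-56/255)·(-5/14) + 301/612·6/7 = 1/2 ✓
b·c²: (-56/255)·25/196 + 301/612·36/49 = 1/3 ✓
b·Ac: 301/612·102/301 = 1/6 ✓; 3 stages ⇒ order 3.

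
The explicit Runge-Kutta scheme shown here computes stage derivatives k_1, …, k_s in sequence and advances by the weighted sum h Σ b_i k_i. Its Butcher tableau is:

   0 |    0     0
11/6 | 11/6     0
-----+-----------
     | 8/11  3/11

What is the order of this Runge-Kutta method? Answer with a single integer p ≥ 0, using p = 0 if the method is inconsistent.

b = (8/11, 3/11)
c = (0, 11/6)
Σ b_i: 8/11·1 + 3/11·1 = 1 ✓
b·c: 3/11·11/6 = 1/2 ✓; 2 stages ⇒ order 2.

2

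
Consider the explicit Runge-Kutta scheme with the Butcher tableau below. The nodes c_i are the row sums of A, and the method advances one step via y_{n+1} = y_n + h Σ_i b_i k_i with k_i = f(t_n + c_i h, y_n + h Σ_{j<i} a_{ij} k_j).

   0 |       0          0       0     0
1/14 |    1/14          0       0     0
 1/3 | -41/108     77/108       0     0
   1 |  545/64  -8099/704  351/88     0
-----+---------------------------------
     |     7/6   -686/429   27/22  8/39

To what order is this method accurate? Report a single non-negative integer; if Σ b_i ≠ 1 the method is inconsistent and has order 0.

4

b = (7/6, -686/429, 27/22, 8/39)
c = (0, 1/14, 1/3, 1)
Ac = (0, 0, 11/216, 65/128)
Σ b_i: 7/6·1 + (-686/429)·1 + 27/22·1 + 8/39·1 = 1 ✓
b·c: (-686/429)·1/14 + 27/22·1/3 + 8/39·1 = 1/2 ✓
b·c²: (-686/429)·1/196 + 27/22·1/9 + 8/39·1 = 1/3 ✓
b·Ac: 27/22·11/216 + 8/39·65/128 = 1/6 ✓
b·c³: (-686/429)·1/2744 + 27/22·1/27 + 8/39·1 = 1/4 ✓
b·(c∘Ac): 27/22·11/648 + 8/39·65/128 = 1/8 ✓
b·Ac²: 27/22·11/3024 + 8/39·689/1792 = 1/12 ✓
b·A²c: 8/39·13/64 = 1/24 ✓; 4 stages ⇒ order 4.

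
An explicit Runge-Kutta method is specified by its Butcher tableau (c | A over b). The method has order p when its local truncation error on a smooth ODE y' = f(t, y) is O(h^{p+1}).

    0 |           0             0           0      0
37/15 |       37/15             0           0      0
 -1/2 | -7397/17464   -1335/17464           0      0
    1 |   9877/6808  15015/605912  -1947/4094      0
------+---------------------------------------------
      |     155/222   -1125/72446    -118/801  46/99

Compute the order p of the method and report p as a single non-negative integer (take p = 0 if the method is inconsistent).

4

b = (155/222, -1125/72446, -118/801, 46/99)
c = (0, 37/15, -1/2, 1)
Ac = (0, 0, -89/472, 55/184)
Σ b_i: 155/222·1 + (-1125/72446)·1 + (-118/801)·1 + 46/99·1 = 1 ✓
b·c: (-1125/72446)·37/15 + (-118/801)·(-1/2) + 46/99·1 = 1/2 ✓
b·c²: (-1125/72446)·1369/225 + (-118/801)·1/4 + 46/99·1 = 1/3 ✓
b·Ac: (-118/801)·(-89/472) + 46/99·55/184 = 1/6 ✓
b·c³: (-1125/72446)·50653/3375 + (-118/801)·(-1/8) + 46/99·1 = 1/4 ✓
b·(c∘Ac): (-118/801)·89/944 + 46/99·55/184 = 1/8 ✓
b·Ac²: (-118/801)·(-3293/7080) + 46/99·11/345 = 1/12 ✓
b·A²c: 46/99·33/368 = 1/24 ✓; 4 stages ⇒ order 4.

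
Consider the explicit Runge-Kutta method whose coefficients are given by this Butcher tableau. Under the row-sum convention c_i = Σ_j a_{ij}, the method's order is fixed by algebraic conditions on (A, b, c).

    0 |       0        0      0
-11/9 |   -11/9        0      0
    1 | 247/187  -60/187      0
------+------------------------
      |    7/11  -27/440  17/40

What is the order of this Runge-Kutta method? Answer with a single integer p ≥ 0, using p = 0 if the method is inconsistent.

3

b = (7/11, -27/440, 17/40)
c = (0, -11/9, 1)
Ac = (0, 0, 20/51)
Σ b_i: 7/11·1 + (-27/440)·1 + 17/40·1 = 1 ✓
b·c: (-27/440)·(-11/9) + 17/40·1 = 1/2 ✓
b·c²: (-27/440)·121/81 + 17/40·1 = 1/3 ✓
b·Ac: 17/40·20/51 = 1/6 ✓; 3 stages ⇒ order 3.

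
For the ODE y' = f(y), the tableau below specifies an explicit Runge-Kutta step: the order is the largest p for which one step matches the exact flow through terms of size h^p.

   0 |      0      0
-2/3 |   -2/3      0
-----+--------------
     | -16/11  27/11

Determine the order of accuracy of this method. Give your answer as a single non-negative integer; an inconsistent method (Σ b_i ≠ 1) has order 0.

1

b = (-16/11, 27/11)
c = (0, -2/3)
Σ b_i: (-16/11)·1 + 27/11·1 = 1 ✓
b·c: 27/11·(-2/3) = -18/11 ≠ 1/2 ⇒ order 1.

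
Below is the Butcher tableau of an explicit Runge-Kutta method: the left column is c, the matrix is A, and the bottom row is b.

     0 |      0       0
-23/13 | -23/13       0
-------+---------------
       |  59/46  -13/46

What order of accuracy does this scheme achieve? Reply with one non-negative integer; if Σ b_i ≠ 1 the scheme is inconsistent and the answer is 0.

b = (59/46, -13/46)
c = (0, -23/13)
Σ b_i: 59/46·1 + (-13/46)·1 = 1 ✓
b·c: (-13/46)·(-23/13) = 1/2 ✓; 2 stages ⇒ order 2.

2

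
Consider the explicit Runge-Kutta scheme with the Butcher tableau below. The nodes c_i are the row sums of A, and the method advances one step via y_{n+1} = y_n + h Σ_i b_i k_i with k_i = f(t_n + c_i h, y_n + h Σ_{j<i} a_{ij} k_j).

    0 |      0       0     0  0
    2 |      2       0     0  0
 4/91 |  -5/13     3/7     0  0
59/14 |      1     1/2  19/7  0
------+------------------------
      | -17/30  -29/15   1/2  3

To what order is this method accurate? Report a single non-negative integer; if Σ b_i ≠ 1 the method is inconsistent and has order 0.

b = (-17/30, -29/15, 1/2, 3)
c = (0, 2, 4/91, 59/14)
Ac = (0, 0, 6/7, 713/637)
Σ b_i: (-17/30)·1 + (-29/15)·1 + 1/2·1 + 3·1 = 1 ✓
b·c: (-29/15)·2 + 1/2·4/91 + 3·59/14 = 24019/2730 ≠ 1/2 ⇒ order 1.

1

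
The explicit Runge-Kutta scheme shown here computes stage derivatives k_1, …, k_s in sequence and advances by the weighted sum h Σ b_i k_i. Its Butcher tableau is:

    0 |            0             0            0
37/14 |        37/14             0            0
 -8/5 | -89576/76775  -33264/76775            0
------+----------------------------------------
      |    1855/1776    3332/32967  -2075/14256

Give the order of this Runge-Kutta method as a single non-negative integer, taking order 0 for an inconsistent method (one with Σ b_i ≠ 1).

b = (1855/1776, 3332/32967, -2075/14256)
c = (0, 37/14, -8/5)
Ac = (0, 0, -2376/2075)
Σ b_i: 1855/1776·1 + 3332/32967·1 + (-2075/14256)·1 = 1 ✓
b·c: 3332/32967·37/14 + (-2075/14256)·(-8/5) = 1/2 ✓
b·c²: 3332/32967·1369/196 + (-2075/14256)·64/25 = 1/3 ✓
b·Ac: (-2075/14256)·(-2376/2075) = 1/6 ✓; 3 stages ⇒ order 3.

3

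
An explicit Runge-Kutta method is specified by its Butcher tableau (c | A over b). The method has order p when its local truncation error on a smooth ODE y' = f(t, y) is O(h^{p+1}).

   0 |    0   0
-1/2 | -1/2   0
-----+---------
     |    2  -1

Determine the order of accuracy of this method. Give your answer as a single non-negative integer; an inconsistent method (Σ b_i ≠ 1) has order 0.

b = (2, -1)
c = (0, -1/2)
Σ b_i: 2·1 + (-1)·1 = 1 ✓
b·c: (-1)·(-1/2) = 1/2 ✓; 2 stages ⇒ order 2.

2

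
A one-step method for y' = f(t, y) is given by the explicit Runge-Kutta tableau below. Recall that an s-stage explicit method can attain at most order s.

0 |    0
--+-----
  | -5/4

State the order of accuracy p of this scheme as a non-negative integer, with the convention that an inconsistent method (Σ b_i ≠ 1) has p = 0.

0

b = (-5/4)
c = (0)
Σ b_i: (-5/4)·1 = -5/4 ≠ 1 ⇒ order 0.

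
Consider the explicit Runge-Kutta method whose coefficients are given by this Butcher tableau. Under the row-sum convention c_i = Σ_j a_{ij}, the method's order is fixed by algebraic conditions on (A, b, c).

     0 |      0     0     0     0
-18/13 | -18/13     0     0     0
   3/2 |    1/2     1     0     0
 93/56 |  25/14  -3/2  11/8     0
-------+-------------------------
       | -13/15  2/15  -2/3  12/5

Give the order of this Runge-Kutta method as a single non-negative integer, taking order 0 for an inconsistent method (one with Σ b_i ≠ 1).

b = (-13/15, 2/15, -2/3, 12/5)
c = (0, -18/13, 3/2, 93/56)
Ac = (0, 0, -18/13, 861/208)
Σ b_i: (-13/15)·1 + 2/15·1 + (-2/3)·1 + 12/5·1 = 1 ✓
b·c: 2/15·(-18/13) + (-2/3)·3/2 + 12/5·93/56 = 2549/910 ≠ 1/2 ⇒ order 1.

1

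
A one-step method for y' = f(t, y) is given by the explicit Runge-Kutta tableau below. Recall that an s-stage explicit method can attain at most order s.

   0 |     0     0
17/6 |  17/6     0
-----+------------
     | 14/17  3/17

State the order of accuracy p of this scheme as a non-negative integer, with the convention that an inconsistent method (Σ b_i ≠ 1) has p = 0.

b = (14/17, 3/17)
c = (0, 17/6)
Σ b_i: 14/17·1 + 3/17·1 = 1 ✓
b·c: 3/17·17/6 = 1/2 ✓; 2 stages ⇒ order 2.

2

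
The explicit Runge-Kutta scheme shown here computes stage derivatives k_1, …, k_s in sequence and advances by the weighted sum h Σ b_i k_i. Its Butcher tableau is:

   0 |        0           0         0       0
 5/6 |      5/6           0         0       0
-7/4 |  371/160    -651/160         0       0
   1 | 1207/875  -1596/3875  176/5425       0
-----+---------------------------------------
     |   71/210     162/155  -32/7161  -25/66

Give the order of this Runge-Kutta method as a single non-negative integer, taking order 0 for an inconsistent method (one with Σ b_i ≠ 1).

b = (71/210, 162/155, -32/7161, -25/66)
c = (0, 5/6, -7/4, 1)
Ac = (0, 0, -217/64, -2/5)
Σ b_i: 71/210·1 + 162/155·1 + (-32/7161)·1 + (-25/66)·1 = 1 ✓
b·c: 162/155·5/6 + (-32/7161)·(-7/4) + (-25/66)·1 = 1/2 ✓
b·c²: 162/155·25/36 + (-32/7161)·49/16 + (-25/66)·1 = 1/3 ✓
b·Ac: (-32/7161)·(-217/64) + (-25/66)·(-2/5) = 1/6 ✓
b·c³: 162/155·125/216 + (-32/7161)·(-343/64) + (-25/66)·1 = 1/4 ✓
b·(c∘Ac): (-32/7161)·1519/256 + (-25/66)·(-2/5) = 1/8 ✓
b·Ac²: (-32/7161)·(-1085/384) + (-25/66)·(-14/75) = 1/12 ✓
b·A²c: (-25/66)·(-11/100) = 1/24 ✓; 4 stages ⇒ order 4.

4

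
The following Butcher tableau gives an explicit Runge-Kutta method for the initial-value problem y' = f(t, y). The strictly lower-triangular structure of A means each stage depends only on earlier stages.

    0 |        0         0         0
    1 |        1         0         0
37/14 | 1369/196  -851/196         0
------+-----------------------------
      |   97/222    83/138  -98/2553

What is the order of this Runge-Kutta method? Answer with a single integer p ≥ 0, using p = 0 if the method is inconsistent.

b = (97/222, 83/138, -98/2553)
c = (0, 1, 37/14)
Ac = (0, 0, -851/196)
Σ b_i: 97/222·1 + 83/138·1 + (-98/2553)·1 = 1 ✓
b·c: 83/138·1 + (-98/2553)·37/14 = 1/2 ✓
b·c²: 83/138·1 + (-98/2553)·1369/196 = 1/3 ✓
b·Ac: (-98/2553)·(-851/196) = 1/6 ✓; 3 stages ⇒ order 3.

3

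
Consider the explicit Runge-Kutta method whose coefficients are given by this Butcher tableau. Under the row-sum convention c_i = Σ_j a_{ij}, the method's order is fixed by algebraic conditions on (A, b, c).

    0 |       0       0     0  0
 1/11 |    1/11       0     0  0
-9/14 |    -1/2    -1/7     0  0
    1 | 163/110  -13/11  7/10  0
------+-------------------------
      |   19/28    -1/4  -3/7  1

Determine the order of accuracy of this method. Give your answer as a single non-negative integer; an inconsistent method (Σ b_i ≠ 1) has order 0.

b = (19/28, -1/4, -3/7, 1)
c = (0, 1/11, -9/14, 1)
Ac = (0, 0, -1/77, -1349/2420)
Σ b_i: 19/28·1 + (-1/4)·1 + (-3/7)·1 + 1·1 = 1 ✓
b·c: (-1/4)·1/11 + (-3/7)·(-9/14) + 1·1 = 2701/2156 ≠ 1/2 ⇒ order 1.

1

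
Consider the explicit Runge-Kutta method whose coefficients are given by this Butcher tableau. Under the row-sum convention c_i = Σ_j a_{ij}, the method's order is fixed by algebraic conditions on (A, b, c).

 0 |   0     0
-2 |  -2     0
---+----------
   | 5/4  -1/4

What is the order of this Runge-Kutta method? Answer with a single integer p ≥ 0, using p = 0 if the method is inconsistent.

b = (5/4, -1/4)
c = (0, -2)
Σ b_i: 5/4·1 + (-1/4)·1 = 1 ✓
b·c: (-1/4)·(-2) = 1/2 ✓; 2 stages ⇒ order 2.

2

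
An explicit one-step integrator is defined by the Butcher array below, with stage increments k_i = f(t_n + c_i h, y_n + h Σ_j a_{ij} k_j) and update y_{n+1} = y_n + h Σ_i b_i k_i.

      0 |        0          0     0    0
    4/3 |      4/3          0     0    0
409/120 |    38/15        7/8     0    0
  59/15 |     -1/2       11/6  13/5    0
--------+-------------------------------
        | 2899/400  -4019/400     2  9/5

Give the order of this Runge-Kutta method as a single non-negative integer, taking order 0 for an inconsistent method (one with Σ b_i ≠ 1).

b = (2899/400, -4019/400, 2, 9/5)
c = (0, 4/3, 409/120, 59/15)
Ac = (0, 0, 7/6, 20351/1800)
Σ b_i: 2899/400·1 + (-4019/400)·1 + 2·1 + 9/5·1 = 1 ✓
b·c: (-4019/400)·4/3 + 2·409/120 + 9/5·59/15 = 1/2 ✓
b·c²: (-4019/400)·16/9 + 2·167281/14400 + 9/5·3481/225 = 132877/4000 ≠ 1/3 ⇒ order 2.
b·Ac: 2·7/6 + 9/5·20351/1800 = 68053/3000 ≠ 1/6

2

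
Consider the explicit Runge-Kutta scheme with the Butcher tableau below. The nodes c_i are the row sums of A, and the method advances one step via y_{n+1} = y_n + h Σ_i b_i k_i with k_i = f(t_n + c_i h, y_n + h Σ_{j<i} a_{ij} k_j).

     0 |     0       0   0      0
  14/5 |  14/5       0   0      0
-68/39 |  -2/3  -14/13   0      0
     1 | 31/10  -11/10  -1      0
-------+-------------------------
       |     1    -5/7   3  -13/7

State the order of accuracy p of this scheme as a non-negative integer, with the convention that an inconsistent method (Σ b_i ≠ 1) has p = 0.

0

b = (1, -5/7, 3, -13/7)
c = (0, 14/5, -68/39, 1)
Ac = (0, 0, -196/65, -1303/975)
Σ b_i: 1·1 + (-5/7)·1 + 3·1 + (-13/7)·1 = 10/7 ≠ 1 ⇒ order 0.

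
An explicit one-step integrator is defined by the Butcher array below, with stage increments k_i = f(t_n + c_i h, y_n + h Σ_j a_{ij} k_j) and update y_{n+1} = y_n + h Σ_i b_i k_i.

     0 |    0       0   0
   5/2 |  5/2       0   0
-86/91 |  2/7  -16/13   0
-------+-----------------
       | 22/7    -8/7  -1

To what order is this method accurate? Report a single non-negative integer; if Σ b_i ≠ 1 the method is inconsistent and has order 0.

1

b = (22/7, -8/7, -1)
c = (0, 5/2, -86/91)
Ac = (0, 0, -40/13)
Σ b_i: 22/7·1 + (-8/7)·1 + (-1)·1 = 1 ✓
b·c: (-8/7)·5/2 + (-1)·(-86/91) = -174/91 ≠ 1/2 ⇒ order 1.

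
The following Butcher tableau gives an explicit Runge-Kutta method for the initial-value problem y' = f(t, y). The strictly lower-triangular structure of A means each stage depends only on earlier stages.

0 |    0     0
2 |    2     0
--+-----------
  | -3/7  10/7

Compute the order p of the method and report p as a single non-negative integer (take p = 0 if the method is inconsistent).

b = (-3/7, 10/7)
c = (0, 2)
Σ b_i: (-3/7)·1 + 10/7·1 = 1 ✓
b·c: 10/7·2 = 20/7 ≠ 1/2 ⇒ order 1.

1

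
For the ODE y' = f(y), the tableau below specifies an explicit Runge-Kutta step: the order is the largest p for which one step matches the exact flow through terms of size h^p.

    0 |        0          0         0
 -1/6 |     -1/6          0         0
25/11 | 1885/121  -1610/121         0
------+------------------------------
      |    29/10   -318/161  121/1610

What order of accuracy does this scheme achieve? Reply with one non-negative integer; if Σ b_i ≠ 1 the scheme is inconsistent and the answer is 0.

3

b = (29/10, -318/161, 121/1610)
c = (0, -1/6, 25/11)
Ac = (0, 0, 805/363)
Σ b_i: 29/10·1 + (-318/161)·1 + 121/1610·1 = 1 ✓
b·c: (-318/161)·(-1/6) + 121/1610·25/11 = 1/2 ✓
b·c²: (-318/161)·1/36 + 121/1610·625/121 = 1/3 ✓
b·Ac: 121/1610·805/363 = 1/6 ✓; 3 stages ⇒ order 3.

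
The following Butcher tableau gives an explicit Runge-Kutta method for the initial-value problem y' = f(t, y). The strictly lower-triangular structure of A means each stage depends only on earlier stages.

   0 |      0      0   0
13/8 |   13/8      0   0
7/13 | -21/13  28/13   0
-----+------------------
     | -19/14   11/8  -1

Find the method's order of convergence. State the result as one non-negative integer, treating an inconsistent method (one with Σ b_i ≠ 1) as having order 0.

0

b = (-19/14, 11/8, -1)
c = (0, 13/8, 7/13)
Ac = (0, 0, 7/2)
Σ b_i: (-19/14)·1 + 11/8·1 + (-1)·1 = -55/56 ≠ 1 ⇒ order 0.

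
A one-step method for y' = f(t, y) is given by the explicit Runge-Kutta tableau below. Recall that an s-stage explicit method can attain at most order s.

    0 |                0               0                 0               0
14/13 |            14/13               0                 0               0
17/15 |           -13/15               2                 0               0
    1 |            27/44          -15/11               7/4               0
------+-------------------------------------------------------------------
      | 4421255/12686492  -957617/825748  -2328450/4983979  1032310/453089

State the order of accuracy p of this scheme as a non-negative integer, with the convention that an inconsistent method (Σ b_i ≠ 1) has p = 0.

b = (4421255/12686492, -957617/825748, -2328450/4983979, 1032310/453089)
c = (0, 14/13, 17/15, 1)
Ac = (0, 0, 28/13, 4417/8580)
Σ b_i: 4421255/12686492·1 + (-957617/825748)·1 + (-2328450/4983979)·1 + 1032310/453089·1 = 1 ✓
b·c: (-957617/825748)·14/13 + (-2328450/4983979)·17/15 + 1032310/453089·1 = 1/2 ✓
b·c²: (-957617/825748)·196/169 + (-2328450/4983979)·289/225 + 1032310/453089·1 = 1/3 ✓
b·Ac: (-2328450/4983979)·28/13 + 1032310/453089·4417/8580 = 1/6 ✓
b·c³: (-957617/825748)·2744/2197 + (-2328450/4983979)·4913/3375 + 1032310/453089·1 = 39722446/265057065 ≠ 1/4 ⇒ order 3.
b·(c∘Ac): (-2328450/4983979)·476/195 + 1032310/453089·4417/8580 = 1804921/55535766 ≠ 1/8
b·Ac²: (-2328450/4983979)·392/169 + 1032310/453089·1114757/1673100 = 32896867/75730590 ≠ 1/12
b·A²c: 1032310/453089·49/13 = 7226170/841451 ≠ 1/24

3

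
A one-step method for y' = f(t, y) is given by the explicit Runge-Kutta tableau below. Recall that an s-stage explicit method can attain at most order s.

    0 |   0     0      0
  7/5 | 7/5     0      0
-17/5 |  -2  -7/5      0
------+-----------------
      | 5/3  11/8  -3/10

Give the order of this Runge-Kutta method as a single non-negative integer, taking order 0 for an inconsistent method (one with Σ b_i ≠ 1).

b = (5/3, 11/8, -3/10)
c = (0, 7/5, -17/5)
Ac = (0, 0, -49/25)
Σ b_i: 5/3·1 + 11/8·1 + (-3/10)·1 = 329/120 ≠ 1 ⇒ order 0.

0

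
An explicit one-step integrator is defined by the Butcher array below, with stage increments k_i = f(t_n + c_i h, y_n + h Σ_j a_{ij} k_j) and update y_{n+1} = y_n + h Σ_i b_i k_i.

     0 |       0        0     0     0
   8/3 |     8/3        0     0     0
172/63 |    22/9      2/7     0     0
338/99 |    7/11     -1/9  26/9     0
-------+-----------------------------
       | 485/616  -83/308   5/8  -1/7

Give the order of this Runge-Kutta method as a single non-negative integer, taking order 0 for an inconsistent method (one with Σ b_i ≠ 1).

b = (485/616, -83/308, 5/8, -1/7)
c = (0, 8/3, 172/63, 338/99)
Ac = (0, 0, 16/21, 4304/567)
Σ b_i: 485/616·1 + (-83/308)·1 + 5/8·1 + (-1/7)·1 = 1 ✓
b·c: (-83/308)·8/3 + 5/8·172/63 + (-1/7)·338/99 = 1/2 ✓
b·c²: (-83/308)·64/9 + 5/8·29584/3969 + (-1/7)·114244/9801 = 172426/160083 ≠ 1/3 ⇒ order 2.
b·Ac: 5/8·16/21 + (-1/7)·4304/567 = -2414/3969 ≠ 1/6

2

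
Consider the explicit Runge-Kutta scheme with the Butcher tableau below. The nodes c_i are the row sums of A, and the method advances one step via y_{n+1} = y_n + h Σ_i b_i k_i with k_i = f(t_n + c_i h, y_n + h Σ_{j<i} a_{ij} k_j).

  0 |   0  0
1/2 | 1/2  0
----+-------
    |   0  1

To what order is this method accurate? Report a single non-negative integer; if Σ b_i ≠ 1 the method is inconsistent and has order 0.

b = (0, 1)
c = (0, 1/2)
Σ b_i: 1·1 = 1 ✓
b·c: 1·1/2 = 1/2 ✓; 2 stages ⇒ order 2.

2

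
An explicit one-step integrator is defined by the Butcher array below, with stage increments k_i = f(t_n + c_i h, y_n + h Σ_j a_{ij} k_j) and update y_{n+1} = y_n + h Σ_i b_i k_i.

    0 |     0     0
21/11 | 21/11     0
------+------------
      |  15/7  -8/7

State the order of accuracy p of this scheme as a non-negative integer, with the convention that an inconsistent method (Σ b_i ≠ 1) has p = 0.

1

b = (15/7, -8/7)
c = (0, 21/11)
Σ b_i: 15/7·1 + (-8/7)·1 = 1 ✓
b·c: (-8/7)·21/11 = -24/11 ≠ 1/2 ⇒ order 1.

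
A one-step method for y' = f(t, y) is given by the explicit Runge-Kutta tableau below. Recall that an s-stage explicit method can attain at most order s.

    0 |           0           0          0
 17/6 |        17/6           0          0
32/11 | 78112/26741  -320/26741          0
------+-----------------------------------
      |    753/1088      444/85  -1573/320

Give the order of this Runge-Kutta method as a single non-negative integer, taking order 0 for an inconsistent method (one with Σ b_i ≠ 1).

3

b = (753/1088, 444/85, -1573/320)
c = (0, 17/6, 32/11)
Ac = (0, 0, -160/4719)
Σ b_i: 753/1088·1 + 444/85·1 + (-1573/320)·1 = 1 ✓
b·c: 444/85·17/6 + (-1573/320)·32/11 = 1/2 ✓
b·c²: 444/85·289/36 + (-1573/320)·1024/121 = 1/3 ✓
b·Ac: (-1573/320)·(-160/4719) = 1/6 ✓; 3 stages ⇒ order 3.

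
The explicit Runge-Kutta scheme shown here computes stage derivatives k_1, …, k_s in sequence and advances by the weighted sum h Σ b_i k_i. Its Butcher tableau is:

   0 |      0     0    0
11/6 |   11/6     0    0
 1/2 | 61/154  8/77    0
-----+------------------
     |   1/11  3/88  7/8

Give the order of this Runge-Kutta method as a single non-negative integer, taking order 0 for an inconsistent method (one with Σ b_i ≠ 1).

b = (1/11, 3/88, 7/8)
c = (0, 11/6, 1/2)
Ac = (0, 0, 4/21)
Σ b_i: 1/11·1 + 3/88·1 + 7/8·1 = 1 ✓
b·c: 3/88·11/6 + 7/8·1/2 = 1/2 ✓
b·c²: 3/88·121/36 + 7/8·1/4 = 1/3 ✓
b·Ac: 7/8·4/21 = 1/6 ✓; 3 stages ⇒ order 3.

3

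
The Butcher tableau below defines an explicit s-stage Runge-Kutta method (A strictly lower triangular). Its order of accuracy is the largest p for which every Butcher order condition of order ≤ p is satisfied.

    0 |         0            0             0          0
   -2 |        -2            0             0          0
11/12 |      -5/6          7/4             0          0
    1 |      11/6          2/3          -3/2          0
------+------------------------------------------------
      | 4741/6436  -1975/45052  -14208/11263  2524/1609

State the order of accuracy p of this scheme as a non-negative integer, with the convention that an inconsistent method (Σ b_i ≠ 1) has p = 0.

3

b = (4741/6436, -1975/45052, -14208/11263, 2524/1609)
c = (0, -2, 11/12, 1)
Ac = (0, 0, -7/2, -65/24)
Σ b_i: 4741/6436·1 + (-1975/45052)·1 + (-14208/11263)·1 + 2524/1609·1 = 1 ✓
b·c: (-1975/45052)·(-2) + (-14208/11263)·11/12 + 2524/1609·1 = 1/2 ✓
b·c²: (-1975/45052)·4 + (-14208/11263)·121/144 + 2524/1609·1 = 1/3 ✓
b·Ac: (-14208/11263)·(-7/2) + 2524/1609·(-65/24) = 1/6 ✓
b·c³: (-1975/45052)·(-8) + (-14208/11263)·1331/1728 + 2524/1609·1 = 13724/14481 ≠ 1/4 ⇒ order 3.
b·(c∘Ac): (-14208/11263)·(-77/24) + 2524/1609·(-65/24) = -1943/9654 ≠ 1/8
b·Ac²: (-14208/11263)·7 + 2524/1609·45/32 = -85269/12872 ≠ 1/12
b·A²c: 2524/1609·21/4 = 13251/1609 ≠ 1/24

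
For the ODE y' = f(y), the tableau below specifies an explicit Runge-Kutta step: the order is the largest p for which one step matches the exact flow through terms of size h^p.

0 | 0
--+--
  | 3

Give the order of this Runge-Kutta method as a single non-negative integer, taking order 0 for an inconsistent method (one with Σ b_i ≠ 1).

b = (3)
c = (0)
Σ b_i: 3·1 = 3 ≠ 1 ⇒ order 0.

0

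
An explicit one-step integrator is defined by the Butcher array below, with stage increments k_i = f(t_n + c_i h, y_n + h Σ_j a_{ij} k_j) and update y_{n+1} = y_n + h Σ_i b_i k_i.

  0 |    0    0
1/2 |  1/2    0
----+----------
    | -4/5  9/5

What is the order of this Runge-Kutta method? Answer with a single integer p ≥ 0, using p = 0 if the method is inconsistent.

1

b = (-4/5, 9/5)
c = (0, 1/2)
Σ b_i: (-4/5)·1 + 9/5·1 = 1 ✓
b·c: 9/5·1/2 = 9/10 ≠ 1/2 ⇒ order 1.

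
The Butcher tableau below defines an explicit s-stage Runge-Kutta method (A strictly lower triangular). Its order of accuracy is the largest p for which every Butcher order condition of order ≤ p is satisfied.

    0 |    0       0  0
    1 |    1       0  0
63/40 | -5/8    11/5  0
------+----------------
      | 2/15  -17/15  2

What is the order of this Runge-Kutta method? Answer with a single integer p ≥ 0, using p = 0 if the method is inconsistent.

b = (2/15, -17/15, 2)
c = (0, 1, 63/40)
Ac = (0, 0, 11/5)
Σ b_i: 2/15·1 + (-17/15)·1 + 2·1 = 1 ✓
b·c: (-17/15)·1 + 2·63/40 = 121/60 ≠ 1/2 ⇒ order 1.

1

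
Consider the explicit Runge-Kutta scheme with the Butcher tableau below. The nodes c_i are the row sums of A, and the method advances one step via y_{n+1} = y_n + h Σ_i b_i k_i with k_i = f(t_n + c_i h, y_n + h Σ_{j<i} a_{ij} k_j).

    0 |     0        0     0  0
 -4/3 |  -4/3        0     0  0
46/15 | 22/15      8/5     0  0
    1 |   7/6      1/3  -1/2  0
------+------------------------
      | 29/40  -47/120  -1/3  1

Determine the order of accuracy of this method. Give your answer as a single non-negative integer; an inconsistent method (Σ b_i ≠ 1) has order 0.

b = (29/40, -47/120, -1/3, 1)
c = (0, -4/3, 46/15, 1)
Ac = (0, 0, -32/15, -89/45)
Σ b_i: 29/40·1 + (-47/120)·1 + (-1/3)·1 + 1·1 = 1 ✓
b·c: (-47/120)·(-4/3) + (-1/3)·46/15 + 1·1 = 1/2 ✓
b·c²: (-47/120)·16/9 + (-1/3)·2116/225 + 1·1 = -637/225 ≠ 1/3 ⇒ order 2.
b·Ac: (-1/3)·(-32/15) + 1·(-89/45) = -19/15 ≠ 1/6

2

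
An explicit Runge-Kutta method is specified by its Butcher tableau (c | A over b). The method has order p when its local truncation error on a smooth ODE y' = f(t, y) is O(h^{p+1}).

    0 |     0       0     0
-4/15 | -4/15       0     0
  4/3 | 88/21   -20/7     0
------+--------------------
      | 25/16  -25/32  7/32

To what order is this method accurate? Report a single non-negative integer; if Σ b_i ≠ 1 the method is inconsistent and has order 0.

b = (25/16, -25/32, 7/32)
c = (0, -4/15, 4/3)
Ac = (0, 0, 16/21)
Σ b_i: 25/16·1 + (-25/32)·1 + 7/32·1 = 1 ✓
b·c: (-25/32)·(-4/15) + 7/32·4/3 = 1/2 ✓
b·c²: (-25/32)·16/225 + 7/32·16/9 = 1/3 ✓
b·Ac: 7/32·16/21 = 1/6 ✓; 3 stages ⇒ order 3.

3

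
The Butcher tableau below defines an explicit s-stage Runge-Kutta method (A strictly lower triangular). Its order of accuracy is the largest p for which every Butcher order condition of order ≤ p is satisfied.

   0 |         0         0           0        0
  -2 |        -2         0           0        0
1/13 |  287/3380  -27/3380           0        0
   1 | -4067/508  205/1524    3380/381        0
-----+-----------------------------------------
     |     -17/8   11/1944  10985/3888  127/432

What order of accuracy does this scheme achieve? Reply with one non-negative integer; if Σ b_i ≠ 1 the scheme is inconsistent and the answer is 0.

b = (-17/8, 11/1944, 10985/3888, 127/432)
c = (0, -2, 1/13, 1)
Ac = (0, 0, 27/1690, 105/254)
Σ b_i: (-17/8)·1 + 11/1944·1 + 10985/3888·1 + 127/432·1 = 1 ✓
b·c: 11/1944·(-2) + 10985/3888·1/13 + 127/432·1 = 1/2 ✓
b·c²: 11/1944·4 + 10985/3888·1/169 + 127/432·1 = 1/3 ✓
b·Ac: 10985/3888·27/1690 + 127/432·105/254 = 1/6 ✓
b·c³: 11/1944·(-8) + 10985/3888·1/2197 + 127/432·1 = 1/4 ✓
b·(c∘Ac): 10985/3888·27/21970 + 127/432·105/254 = 1/8 ✓
b·Ac²: 10985/3888·(-27/845) + 127/432·75/127 = 1/12 ✓
b·A²c: 127/432·18/127 = 1/24 ✓; 4 stages ⇒ order 4.

4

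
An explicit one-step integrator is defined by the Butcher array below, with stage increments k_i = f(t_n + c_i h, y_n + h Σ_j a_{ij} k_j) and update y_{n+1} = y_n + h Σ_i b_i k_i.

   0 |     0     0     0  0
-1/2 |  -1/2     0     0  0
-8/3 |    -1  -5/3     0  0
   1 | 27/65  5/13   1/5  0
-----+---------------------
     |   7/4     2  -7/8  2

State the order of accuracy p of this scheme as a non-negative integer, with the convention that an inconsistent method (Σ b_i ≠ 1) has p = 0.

b = (7/4, 2, -7/8, 2)
c = (0, -1/2, -8/3, 1)
Ac = (0, 0, 5/6, -283/390)
Σ b_i: 7/4·1 + 2·1 + (-7/8)·1 + 2·1 = 39/8 ≠ 1 ⇒ order 0.

0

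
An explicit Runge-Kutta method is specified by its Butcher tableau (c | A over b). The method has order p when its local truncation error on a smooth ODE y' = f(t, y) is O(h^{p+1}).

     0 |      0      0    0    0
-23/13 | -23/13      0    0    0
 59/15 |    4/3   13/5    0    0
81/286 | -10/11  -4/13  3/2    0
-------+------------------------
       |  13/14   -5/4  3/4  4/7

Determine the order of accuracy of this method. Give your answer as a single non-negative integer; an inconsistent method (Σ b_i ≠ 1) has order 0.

1

b = (13/14, -5/4, 3/4, 4/7)
c = (0, -23/13, 59/15, 81/286)
Ac = (0, 0, -23/5, 10891/1690)
Σ b_i: 13/14·1 + (-5/4)·1 + 3/4·1 + 4/7·1 = 1 ✓
b·c: (-5/4)·(-23/13) + 3/4·59/15 + 4/7·81/286 = 4099/770 ≠ 1/2 ⇒ order 1.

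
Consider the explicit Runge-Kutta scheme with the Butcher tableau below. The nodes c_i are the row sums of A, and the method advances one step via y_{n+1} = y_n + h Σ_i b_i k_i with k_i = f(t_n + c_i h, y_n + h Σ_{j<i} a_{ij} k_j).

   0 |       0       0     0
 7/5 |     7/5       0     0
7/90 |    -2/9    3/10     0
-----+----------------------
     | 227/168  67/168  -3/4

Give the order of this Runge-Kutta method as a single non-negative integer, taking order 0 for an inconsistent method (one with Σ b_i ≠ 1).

2

b = (227/168, 67/168, -3/4)
c = (0, 7/5, 7/90)
Ac = (0, 0, 21/50)
Σ b_i: 227/168·1 + 67/168·1 + (-3/4)·1 = 1 ✓
b·c: 67/168·7/5 + (-3/4)·7/90 = 1/2 ✓
b·c²: 67/168·49/25 + (-3/4)·49/8100 = 8393/10800 ≠ 1/3 ⇒ order 2.
b·Ac: (-3/4)·21/50 = -63/200 ≠ 1/6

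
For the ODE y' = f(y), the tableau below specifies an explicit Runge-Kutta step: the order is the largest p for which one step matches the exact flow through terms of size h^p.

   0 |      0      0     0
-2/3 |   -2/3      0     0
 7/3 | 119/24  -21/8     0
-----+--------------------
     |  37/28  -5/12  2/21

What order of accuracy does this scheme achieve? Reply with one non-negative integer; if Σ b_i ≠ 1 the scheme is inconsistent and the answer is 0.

3

b = (37/28, -5/12, 2/21)
c = (0, -2/3, 7/3)
Ac = (0, 0, 7/4)
Σ b_i: 37/28·1 + (-5/12)·1 + 2/21·1 = 1 ✓
b·c: (-5/12)·(-2/3) + 2/21·7/3 = 1/2 ✓
b·c²: (-5/12)·4/9 + 2/21·49/9 = 1/3 ✓
b·Ac: 2/21·7/4 = 1/6 ✓; 3 stages ⇒ order 3.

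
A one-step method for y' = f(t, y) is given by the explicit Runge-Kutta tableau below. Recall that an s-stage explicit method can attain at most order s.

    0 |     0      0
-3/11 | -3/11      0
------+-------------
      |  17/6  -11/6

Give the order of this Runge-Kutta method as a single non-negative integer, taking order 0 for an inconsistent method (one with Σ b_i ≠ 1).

2

b = (17/6, -11/6)
c = (0, -3/11)
Σ b_i: 17/6·1 + (-11/6)·1 = 1 ✓
b·c: (-11/6)·(-3/11) = 1/2 ✓; 2 stages ⇒ order 2.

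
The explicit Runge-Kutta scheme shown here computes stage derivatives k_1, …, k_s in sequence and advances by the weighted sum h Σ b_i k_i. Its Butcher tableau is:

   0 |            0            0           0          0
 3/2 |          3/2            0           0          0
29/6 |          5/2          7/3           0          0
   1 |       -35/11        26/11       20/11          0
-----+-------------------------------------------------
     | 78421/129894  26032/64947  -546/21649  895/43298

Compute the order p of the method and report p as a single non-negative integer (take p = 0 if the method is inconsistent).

3

b = (78421/129894, 26032/64947, -546/21649, 895/43298)
c = (0, 3/2, 29/6, 1)
Ac = (0, 0, 7/2, 37/3)
Σ b_i: 78421/129894·1 + 26032/64947·1 + (-546/21649)·1 + 895/43298·1 = 1 ✓
b·c: 26032/64947·3/2 + (-546/21649)·29/6 + 895/43298·1 = 1/2 ✓
b·c²: 26032/64947·9/4 + (-546/21649)·841/36 + 895/43298·1 = 1/3 ✓
b·Ac: (-546/21649)·7/2 + 895/43298·37/3 = 1/6 ✓
b·c³: 26032/64947·27/8 + (-546/21649)·24389/216 + 895/43298·1 = -1148993/779364 ≠ 1/4 ⇒ order 3.
b·(c∘Ac): (-546/21649)·203/12 + 895/43298·37/3 = -11152/64947 ≠ 1/8
b·Ac²: (-546/21649)·21/4 + 895/43298·9463/198 = 7334251/8573004 ≠ 1/12
b·A²c: 895/43298·70/11 = 31325/238139 ≠ 1/24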